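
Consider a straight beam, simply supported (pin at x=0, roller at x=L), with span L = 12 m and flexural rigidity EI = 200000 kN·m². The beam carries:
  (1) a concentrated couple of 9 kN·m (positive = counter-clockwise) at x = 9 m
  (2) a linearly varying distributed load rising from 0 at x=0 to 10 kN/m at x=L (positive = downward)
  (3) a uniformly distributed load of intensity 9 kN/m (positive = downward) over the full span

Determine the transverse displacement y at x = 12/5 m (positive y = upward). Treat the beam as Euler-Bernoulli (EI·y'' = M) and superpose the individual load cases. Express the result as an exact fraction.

Load 1 — applied couple M₀=9 kN·m at a=9 m (b=L-a=3):
  y_1 = (M₀x³/(6L)+C₁x)/EI  [x≤a] with C₁=M₀(3b²-L²)/(6L)=-117/8 = (9·(12/5)³/(6·12)+(-117/8)·(12/5))/200000 = -8343/50000000 m
Load 2 — triangular load w₀=10 kN/m (0→w₀ over full span):
  y_2 = -w₀x(7L⁴-10L²x²+3x⁴)/(360LEI) = -10·(12/5)·(7·12⁴-10·12²·(12/5)²+3·(12/5)⁴)/(360·12·200000) = -37152/9765625 m
Load 3 — uniform load w=9 kN/m over full span:
  y_3 = -wx(L³-2Lx²+x³)/(24EI) = -9·(12/5)·(12³-2·12·(12/5)²+(12/5)³)/(24·200000) = -14094/1953125 m
Superposition: y = Σ y_i = -13984191/1250000000 m ≈ -0.011187 m

y(12/5) = -13984191/1250000000 m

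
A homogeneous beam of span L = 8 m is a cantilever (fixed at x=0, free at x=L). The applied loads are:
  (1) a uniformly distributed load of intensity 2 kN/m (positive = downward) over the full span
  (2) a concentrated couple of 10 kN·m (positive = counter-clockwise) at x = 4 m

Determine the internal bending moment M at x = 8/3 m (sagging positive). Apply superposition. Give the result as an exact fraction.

Load 1 — uniform load w=2 kN/m over full span:
  M_1 = -w(L-x)²/2 = -2·(8-(8/3))²/2 = -256/9 kN·m
Load 2 — applied couple M₀=10 kN·m at a=4 m (b=L-a=4):
  M_2 = M₀  [x≤a] = 10 = 10 kN·m
Superposition: M = Σ M_i = -166/9 kN·m ≈ -18.444444 kN·m

M(8/3) = -166/9 kN·m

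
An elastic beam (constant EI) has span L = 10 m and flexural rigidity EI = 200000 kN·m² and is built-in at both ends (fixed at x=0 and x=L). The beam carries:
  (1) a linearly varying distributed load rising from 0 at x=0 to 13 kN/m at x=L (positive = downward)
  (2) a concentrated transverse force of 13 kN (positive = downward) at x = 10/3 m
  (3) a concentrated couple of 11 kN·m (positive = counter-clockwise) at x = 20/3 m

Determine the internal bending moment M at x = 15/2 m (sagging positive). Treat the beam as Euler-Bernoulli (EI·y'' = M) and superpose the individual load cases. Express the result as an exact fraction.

M(15/2) = 5737/864 kN·m

Load 1 — triangular load w₀=13 kN/m (0→w₀ over full span):
  M_1 = 3w₀Lx/20 - w₀L²/30 - w₀x³/(6L) = 3·13·10·(15/2)/20 - 13·10²/30 - 13·(15/2)³/(6·10) = 1105/96 kN·m
Load 2 — point force P=13 kN at a=10/3 m (b=L-a=20/3):
  M_2 = Pa²(a+3b)(L-x)/L³ - Pa²b/L²  [x>a] = 13·(10/3)²·((10/3)+3·(20/3))·(10-(15/2))/10³ - 13·(10/3)²·(20/3)/10² = -65/54 kN·m
Load 3 — applied couple M₀=11 kN·m at a=20/3 m (b=L-a=10/3):
  M_3 = R_Ax - M_A - M₀  [x>a] with R_A=22/15, M_A=11/3 = (22/15)·(15/2) - (11/3) - 11 = -11/3 kN·m
Superposition: M = Σ M_i = 5737/864 kN·m ≈ 6.640046 kN·m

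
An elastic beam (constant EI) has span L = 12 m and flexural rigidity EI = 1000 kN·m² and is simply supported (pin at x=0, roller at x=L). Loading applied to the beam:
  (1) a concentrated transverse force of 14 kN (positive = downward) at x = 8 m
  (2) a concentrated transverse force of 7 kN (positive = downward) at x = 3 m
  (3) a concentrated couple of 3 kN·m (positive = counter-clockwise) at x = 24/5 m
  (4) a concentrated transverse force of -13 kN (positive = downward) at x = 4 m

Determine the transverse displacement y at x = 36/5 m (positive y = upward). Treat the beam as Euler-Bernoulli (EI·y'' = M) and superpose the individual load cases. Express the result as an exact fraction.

Load 1 — point force P=14 kN at a=8 m (b=L-a=4):
  y_1 = -Pbx(L²-b²-x²)/(6LEI)  [x≤a] = -14·4·(36/5)·(12²-4²-(36/5)²)/(6·12·1000) = -6664/15625 m
Load 2 — point force P=7 kN at a=3 m (b=L-a=9):
  y_2 = -Pa(L-x)(2Lx-a²-x²)/(6LEI)  [x>a] = -7·3·(12-(36/5))·(2·12·(36/5)-3²-(36/5)²)/(6·12·1000) = -19593/125000 m
Load 3 — applied couple M₀=3 kN·m at a=24/5 m (b=L-a=36/5):
  y_3 = (M₀x³/(6L)-M₀(x-a)²/2+C₁x)/EI  [x>a] with C₁=M₀(3b²-L²)/(6L)=12/25 = (3·(36/5)³/(6·12)-3·((36/5)-(24/5))²/2+(12/25)·(36/5))/1000 = 162/15625 m
Load 4 — point force P=-13 kN at a=4 m (b=L-a=8):
  y_4 = -Pa(L-x)(2Lx-a²-x²)/(6LEI)  [x>a] = -(-13)·4·(12-(36/5))·(2·12·(36/5)-4²-(36/5)²)/(6·12·1000) = 17056/46875 m
Superposition: y = Σ y_i = -78379/375000 m ≈ -0.209011 m

y(36/5) = -78379/375000 m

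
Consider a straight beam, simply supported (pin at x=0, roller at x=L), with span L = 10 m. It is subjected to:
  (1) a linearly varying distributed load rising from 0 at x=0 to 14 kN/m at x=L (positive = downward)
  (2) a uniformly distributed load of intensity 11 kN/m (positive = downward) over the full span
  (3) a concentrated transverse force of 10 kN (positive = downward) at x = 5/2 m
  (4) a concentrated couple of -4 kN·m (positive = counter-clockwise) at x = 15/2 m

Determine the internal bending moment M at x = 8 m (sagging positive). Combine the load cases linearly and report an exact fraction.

Load 1 — triangular load w₀=14 kN/m (0→w₀ over full span):
  M_1 = w₀Lx/6 - w₀x³/(6L) = 14·10·8/6 - 14·8³/(6·10) = 336/5 kN·m
Load 2 — uniform load w=11 kN/m over full span:
  M_2 = wx(L-x)/2 = 11·8·(10-8)/2 = 88 kN·m
Load 3 — point force P=10 kN at a=5/2 m (b=L-a=15/2):
  M_3 = Pa(L-x)/L  [x>a] = 10·(5/2)·(10-8)/10 = 5 kN·m
Load 4 — applied couple M₀=-4 kN·m at a=15/2 m (b=L-a=5/2):
  M_4 = M₀x/L - M₀  [x>a] = (-4)·8/10 - (-4) = 4/5 kN·m
Superposition: M = Σ M_i = 161 kN·m ≈ 161.000000 kN·m

M(8) = 161 kN·m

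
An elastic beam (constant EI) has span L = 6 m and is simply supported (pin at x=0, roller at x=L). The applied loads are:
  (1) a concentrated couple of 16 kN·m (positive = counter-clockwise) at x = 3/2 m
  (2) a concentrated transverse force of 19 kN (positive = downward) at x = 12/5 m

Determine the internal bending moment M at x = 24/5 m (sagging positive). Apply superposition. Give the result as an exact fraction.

Load 1 — applied couple M₀=16 kN·m at a=3/2 m (b=L-a=9/2):
  M_1 = M₀x/L - M₀  [x>a] = 16·(24/5)/6 - 16 = -16/5 kN·m
Load 2 — point force P=19 kN at a=12/5 m (b=L-a=18/5):
  M_2 = Pa(L-x)/L  [x>a] = 19·(12/5)·(6-(24/5))/6 = 228/25 kN·m
Superposition: M = Σ M_i = 148/25 kN·m ≈ 5.920000 kN·m

M(24/5) = 148/25 kN·m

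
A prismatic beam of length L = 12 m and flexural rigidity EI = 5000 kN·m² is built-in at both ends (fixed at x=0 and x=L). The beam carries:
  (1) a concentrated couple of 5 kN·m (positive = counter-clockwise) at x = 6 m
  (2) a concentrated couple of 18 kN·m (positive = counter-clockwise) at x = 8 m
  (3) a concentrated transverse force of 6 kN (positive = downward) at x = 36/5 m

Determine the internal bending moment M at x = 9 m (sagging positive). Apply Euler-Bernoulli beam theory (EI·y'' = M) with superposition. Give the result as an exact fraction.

M(9) = -5329/1000 kN·m

Load 1 — applied couple M₀=5 kN·m at a=6 m (b=L-a=6):
  M_1 = R_Ax - M_A - M₀  [x>a] with R_A=5/8, M_A=5/4 = (5/8)·9 - (5/4) - 5 = -5/8 kN·m
Load 2 — applied couple M₀=18 kN·m at a=8 m (b=L-a=4):
  M_2 = R_Ax - M_A - M₀  [x>a] with R_A=2, M_A=6 = 2·9 - 6 - 18 = -6 kN·m
Load 3 — point force P=6 kN at a=36/5 m (b=L-a=24/5):
  M_3 = Pa²(a+3b)(L-x)/L³ - Pa²b/L²  [x>a] = 6·(36/5)²·((36/5)+3·(24/5))·(12-9)/12³ - 6·(36/5)²·(24/5)/12² = 162/125 kN·m
Superposition: M = Σ M_i = -5329/1000 kN·m ≈ -5.329000 kN·m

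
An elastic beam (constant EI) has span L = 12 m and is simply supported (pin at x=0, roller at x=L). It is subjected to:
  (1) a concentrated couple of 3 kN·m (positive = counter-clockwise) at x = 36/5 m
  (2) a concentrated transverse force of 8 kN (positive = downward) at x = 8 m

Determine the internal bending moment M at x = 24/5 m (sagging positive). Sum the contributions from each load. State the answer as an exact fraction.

M(24/5) = 14 kN·m

Load 1 — applied couple M₀=3 kN·m at a=36/5 m (b=L-a=24/5):
  M_1 = M₀x/L  [x≤a] = 3·(24/5)/12 = 6/5 kN·m
Load 2 — point force P=8 kN at a=8 m (b=L-a=4):
  M_2 = Pbx/L  [x≤a] = 8·4·(24/5)/12 = 64/5 kN·m
Superposition: M = Σ M_i = 14 kN·m ≈ 14.000000 kN·m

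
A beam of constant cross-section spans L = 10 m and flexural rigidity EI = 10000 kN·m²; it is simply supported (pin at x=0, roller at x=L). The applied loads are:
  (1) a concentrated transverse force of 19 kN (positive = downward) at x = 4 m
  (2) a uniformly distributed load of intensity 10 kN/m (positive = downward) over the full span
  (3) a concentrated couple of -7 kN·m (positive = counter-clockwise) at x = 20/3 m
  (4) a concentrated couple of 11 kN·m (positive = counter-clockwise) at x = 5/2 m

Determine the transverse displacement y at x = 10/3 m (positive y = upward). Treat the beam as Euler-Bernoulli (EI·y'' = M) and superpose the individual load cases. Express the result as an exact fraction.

y(10/3) = -1360859/9720000 m

Load 1 — point force P=19 kN at a=4 m (b=L-a=6):
  y_1 = -Pbx(L²-b²-x²)/(6LEI)  [x≤a] = -19·6·(10/3)·(10²-6²-(10/3)²)/(6·10·10000) = -2261/67500 m
Load 2 — uniform load w=10 kN/m over full span:
  y_2 = -wx(L³-2Lx²+x³)/(24EI) = -10·(10/3)·(10³-2·10·(10/3)²+(10/3)³)/(24·10000) = -55/486 m
Load 3 — applied couple M₀=-7 kN·m at a=20/3 m (b=L-a=10/3):
  y_3 = (M₀x³/(6L)+C₁x)/EI  [x≤a] with C₁=M₀(3b²-L²)/(6L)=70/9 = ((-7)·(10/3)³/(6·10)+(70/9)·(10/3))/10000 = 7/3240 m
Load 4 — applied couple M₀=11 kN·m at a=5/2 m (b=L-a=15/2):
  y_4 = (M₀x³/(6L)-M₀(x-a)²/2+C₁x)/EI  [x>a] with C₁=M₀(3b²-L²)/(6L)=605/48 = (11·(10/3)³/(6·10)-11·((10/3)-(5/2))²/2+(605/48)·(10/3))/10000 = 583/129600 m
Superposition: y = Σ y_i = -1360859/9720000 m ≈ -0.140006 m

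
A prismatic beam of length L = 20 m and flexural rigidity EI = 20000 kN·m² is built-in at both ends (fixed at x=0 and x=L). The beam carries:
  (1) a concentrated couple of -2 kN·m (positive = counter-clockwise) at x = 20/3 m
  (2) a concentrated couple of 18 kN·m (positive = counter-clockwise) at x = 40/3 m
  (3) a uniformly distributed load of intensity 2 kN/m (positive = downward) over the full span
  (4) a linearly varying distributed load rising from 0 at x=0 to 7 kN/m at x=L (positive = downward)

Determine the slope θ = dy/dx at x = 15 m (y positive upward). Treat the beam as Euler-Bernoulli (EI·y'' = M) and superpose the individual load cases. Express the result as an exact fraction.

θ(15) = 281/15360 rad

Load 1 — applied couple M₀=-2 kN·m at a=20/3 m (b=L-a=40/3):
  θ_1 = (R_Ax²/2 - M_Ax - M₀(x-a))/EI  [x>a] with R_A=-2/15, M_A=0 = ((-2/15)·15²/2 - 0·15 - (-2)·(15-(20/3)))/20000 = 1/12000 rad
Load 2 — applied couple M₀=18 kN·m at a=40/3 m (b=L-a=20/3):
  θ_2 = (R_Ax²/2 - M_Ax - M₀(x-a))/EI  [x>a] with R_A=6/5, M_A=6 = ((6/5)·15²/2 - 6·15 - 18·(15-(40/3)))/20000 = 3/4000 rad
Load 3 — uniform load w=2 kN/m over full span:
  θ_3 = -wx(L-x)(L-2x)/(12EI) = -2·15·(20-15)·(20-2·15)/(12·20000) = 1/160 rad
Load 4 — triangular load w₀=7 kN/m (0→w₀ over full span):
  θ_4 = -w₀(2x(L-x)(L-2x)(x+2L)+x²(L-x)²)/(120LEI) = -7·(2·15·(20-15)·(20-2·15)·(15+2·20)+15²·(20-15)²)/(120·20·20000) = 287/25600 rad
Superposition: θ = Σ θ_i = 281/15360 rad ≈ 0.018294 rad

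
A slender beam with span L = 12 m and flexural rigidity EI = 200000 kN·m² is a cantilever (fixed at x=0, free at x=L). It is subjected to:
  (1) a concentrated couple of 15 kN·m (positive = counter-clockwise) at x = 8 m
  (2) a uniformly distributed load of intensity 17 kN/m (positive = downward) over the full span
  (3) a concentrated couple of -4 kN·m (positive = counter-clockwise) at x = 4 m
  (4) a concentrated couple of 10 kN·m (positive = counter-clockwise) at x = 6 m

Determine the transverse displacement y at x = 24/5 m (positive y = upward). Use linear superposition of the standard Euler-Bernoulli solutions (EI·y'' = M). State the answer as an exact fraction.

Load 1 — applied couple M₀=15 kN·m at a=8 m (b=L-a=4):
  y_1 = M₀x²/(2EI)  [x≤a] = 15·(24/5)²/(2·200000) = 27/31250 m
Load 2 — uniform load w=17 kN/m over full span:
  y_2 = -wx²(x²-4Lx+6L²)/(24EI) = -17·(24/5)²·((24/5)²-4·12·(24/5)+6·12²)/(24·200000) = -104652/1953125 m
Load 3 — applied couple M₀=-4 kN·m at a=4 m (b=L-a=8):
  y_3 = M₀a(2x-a)/(2EI)  [x>a] = (-4)·4·(2·(24/5)-4)/(2·200000) = -7/31250 m
Load 4 — applied couple M₀=10 kN·m at a=6 m (b=L-a=6):
  y_4 = M₀x²/(2EI)  [x≤a] = 10·(24/5)²/(2·200000) = 9/15625 m
Superposition: y = Σ y_i = -102277/1953125 m ≈ -0.052366 m

y(24/5) = -102277/1953125 m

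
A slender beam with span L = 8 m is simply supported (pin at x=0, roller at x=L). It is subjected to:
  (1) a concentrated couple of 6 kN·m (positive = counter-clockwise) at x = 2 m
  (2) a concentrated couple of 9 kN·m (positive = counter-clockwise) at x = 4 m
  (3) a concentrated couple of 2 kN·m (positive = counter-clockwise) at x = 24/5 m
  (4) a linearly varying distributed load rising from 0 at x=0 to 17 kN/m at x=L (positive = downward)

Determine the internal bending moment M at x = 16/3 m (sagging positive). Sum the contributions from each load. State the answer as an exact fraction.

Load 1 — applied couple M₀=6 kN·m at a=2 m (b=L-a=6):
  M_1 = M₀x/L - M₀  [x>a] = 6·(16/3)/8 - 6 = -2 kN·m
Load 2 — applied couple M₀=9 kN·m at a=4 m (b=L-a=4):
  M_2 = M₀x/L - M₀  [x>a] = 9·(16/3)/8 - 9 = -3 kN·m
Load 3 — applied couple M₀=2 kN·m at a=24/5 m (b=L-a=16/5):
  M_3 = M₀x/L - M₀  [x>a] = 2·(16/3)/8 - 2 = -2/3 kN·m
Load 4 — triangular load w₀=17 kN/m (0→w₀ over full span):
  M_4 = w₀Lx/6 - w₀x³/(6L) = 17·8·(16/3)/6 - 17·(16/3)³/(6·8) = 5440/81 kN·m
Superposition: M = Σ M_i = 4981/81 kN·m ≈ 61.493827 kN·m

M(16/3) = 4981/81 kN·m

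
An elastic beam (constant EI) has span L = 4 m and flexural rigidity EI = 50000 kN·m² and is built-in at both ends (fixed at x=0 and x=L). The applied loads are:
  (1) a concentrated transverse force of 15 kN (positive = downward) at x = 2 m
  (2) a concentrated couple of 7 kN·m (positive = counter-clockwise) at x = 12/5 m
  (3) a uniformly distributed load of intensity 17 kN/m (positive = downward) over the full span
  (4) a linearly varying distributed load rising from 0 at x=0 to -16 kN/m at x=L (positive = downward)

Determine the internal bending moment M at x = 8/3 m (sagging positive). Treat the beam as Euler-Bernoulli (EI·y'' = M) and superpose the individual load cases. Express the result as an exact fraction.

M(8/3) = 12599/4050 kN·m

Load 1 — point force P=15 kN at a=2 m (b=L-a=2):
  M_1 = Pa²(a+3b)(L-x)/L³ - Pa²b/L²  [x>a] = 15·2²·(2+3·2)·(4-(8/3))/4³ - 15·2²·2/4² = 5/2 kN·m
Load 2 — applied couple M₀=7 kN·m at a=12/5 m (b=L-a=8/5):
  M_2 = R_Ax - M_A - M₀  [x>a] with R_A=63/25, M_A=56/25 = (63/25)·(8/3) - (56/25) - 7 = -63/25 kN·m
Load 3 — uniform load w=17 kN/m over full span:
  M_3 = wLx/2 - wL²/12 - wx²/2 = 17·4·(8/3)/2 - 17·4²/12 - 17·(8/3)²/2 = 68/9 kN·m
Load 4 — triangular load w₀=-16 kN/m (0→w₀ over full span):
  M_4 = 3w₀Lx/20 - w₀L²/30 - w₀x³/(6L) = 3·(-16)·4·(8/3)/20 - (-16)·4²/30 - (-16)·(8/3)³/(6·4) = -1792/405 kN·m
Superposition: M = Σ M_i = 12599/4050 kN·m ≈ 3.110864 kN·m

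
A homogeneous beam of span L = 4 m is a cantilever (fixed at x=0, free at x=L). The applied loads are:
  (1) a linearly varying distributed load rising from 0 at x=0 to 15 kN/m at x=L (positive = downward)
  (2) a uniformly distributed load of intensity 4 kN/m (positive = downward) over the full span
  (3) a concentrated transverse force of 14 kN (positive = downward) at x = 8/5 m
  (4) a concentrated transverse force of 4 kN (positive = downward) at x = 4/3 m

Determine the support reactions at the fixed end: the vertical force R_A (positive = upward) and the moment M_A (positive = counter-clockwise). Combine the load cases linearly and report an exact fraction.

R_A = 64 kN, M_A = 2096/15 kN·m

Load 1 — triangular load w₀=15 kN/m (0→w₀ over full span):
  R_A = w₀L/2 = 15·4/2 = 30 kN
  M_A = w₀L²/3 = 15·4²/3 = 80 kN·m
Load 2 — uniform load w=4 kN/m over full span:
  R_A = wL = 4·4 = 16 kN
  M_A = wL²/2 = 4·4²/2 = 32 kN·m
Load 3 — point force P=14 kN at a=8/5 m (b=L-a=12/5):
  R_A = P = 14 kN
  M_A = Pa = 14·(8/5) = 112/5 kN·m
Load 4 — point force P=4 kN at a=4/3 m (b=L-a=8/3):
  R_A = P = 4 kN
  M_A = Pa = 4·(4/3) = 16/3 kN·m
Superposition: R_A = 64 kN, M_A = 2096/15 kN·m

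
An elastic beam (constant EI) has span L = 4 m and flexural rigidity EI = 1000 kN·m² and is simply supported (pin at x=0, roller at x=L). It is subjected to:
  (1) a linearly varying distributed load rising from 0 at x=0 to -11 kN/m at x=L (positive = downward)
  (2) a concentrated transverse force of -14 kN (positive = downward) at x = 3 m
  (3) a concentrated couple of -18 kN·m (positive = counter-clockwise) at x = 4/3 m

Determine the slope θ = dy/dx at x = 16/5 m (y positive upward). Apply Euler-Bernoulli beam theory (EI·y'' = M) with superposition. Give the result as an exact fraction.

Load 1 — triangular load w₀=-11 kN/m (0→w₀ over full span):
  θ_1 = -w₀(7L⁴-30L²x²+15x⁴)/(360LEI) = -(-11)·(7·4⁴-30·4²·(16/5)²+15·(16/5)⁴)/(360·4·1000) = -8327/703125 rad
Load 2 — point force P=-14 kN at a=3 m (b=L-a=1):
  θ_2 = -Pa(2L²-6Lx+3x²+a²)/(6LEI)  [x>a] = -(-14)·3·(2·4²-6·4·(16/5)+3·(16/5)²+3²)/(6·4·1000) = -889/100000 rad
Load 3 — applied couple M₀=-18 kN·m at a=4/3 m (b=L-a=8/3):
  θ_3 = (M₀x²/(2L)-M₀(x-a)+C₁)/EI  [x>a] with C₁=M₀(3b²-L²)/(6L)=-4 = ((-18)·(16/5)²/(2·4)-(-18)·((16/5)-(4/3))+(-4))/1000 = 41/6250 rad
Superposition: θ = Σ θ_i = -318889/22500000 rad ≈ -0.014173 rad

θ(16/5) = -318889/22500000 rad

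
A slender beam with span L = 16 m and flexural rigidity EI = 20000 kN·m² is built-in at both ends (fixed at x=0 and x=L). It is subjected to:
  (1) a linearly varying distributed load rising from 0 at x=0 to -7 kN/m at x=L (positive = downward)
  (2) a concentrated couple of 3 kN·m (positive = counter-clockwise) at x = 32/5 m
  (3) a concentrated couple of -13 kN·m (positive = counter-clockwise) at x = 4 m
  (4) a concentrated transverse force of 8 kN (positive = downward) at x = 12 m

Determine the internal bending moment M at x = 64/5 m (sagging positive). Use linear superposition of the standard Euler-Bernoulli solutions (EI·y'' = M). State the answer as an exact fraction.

Load 1 — triangular load w₀=-7 kN/m (0→w₀ over full span):
  M_1 = 3w₀Lx/20 - w₀L²/30 - w₀x³/(6L) = 3·(-7)·16·(64/5)/20 - (-7)·16²/30 - (-7)·(64/5)³/(6·16) = -896/375 kN·m
Load 2 — applied couple M₀=3 kN·m at a=32/5 m (b=L-a=48/5):
  M_2 = R_Ax - M_A - M₀  [x>a] with R_A=27/100, M_A=9/25 = (27/100)·(64/5) - (9/25) - 3 = 12/125 kN·m
Load 3 — applied couple M₀=-13 kN·m at a=4 m (b=L-a=12):
  M_3 = R_Ax - M_A - M₀  [x>a] with R_A=-117/128, M_A=39/16 = (-117/128)·(64/5) - (39/16) - (-13) = -91/80 kN·m
Load 4 — point force P=8 kN at a=12 m (b=L-a=4):
  M_4 = Pa²(a+3b)(L-x)/L³ - Pa²b/L²  [x>a] = 8·12²·(12+3·4)·(16-(64/5))/16³ - 8·12²·4/16² = 18/5 kN·m
Superposition: M = Σ M_i = 203/1200 kN·m ≈ 0.169167 kN·m

M(64/5) = 203/1200 kN·m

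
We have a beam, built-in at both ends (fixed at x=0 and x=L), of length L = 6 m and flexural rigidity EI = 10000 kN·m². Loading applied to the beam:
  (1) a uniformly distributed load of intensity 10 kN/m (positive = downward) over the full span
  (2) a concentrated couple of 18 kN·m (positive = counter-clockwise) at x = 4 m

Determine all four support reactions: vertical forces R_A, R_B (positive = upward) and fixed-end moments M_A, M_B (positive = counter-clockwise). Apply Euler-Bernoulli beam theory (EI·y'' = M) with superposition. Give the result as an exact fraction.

R_A = 34 kN, M_A = 36 kN·m, R_B = 26 kN, M_B = -30 kN·m

Load 1 — uniform load w=10 kN/m over full span:
  R_A = wL/2 = 10·6/2 = 30 kN
  M_A = wL²/12 = 10·6²/12 = 30 kN·m
  R_B = wL/2 = 10·6/2 = 30 kN
  M_B = -wL²/12 = -10·6²/12 = -30 kN·m
Load 2 — applied couple M₀=18 kN·m at a=4 m (b=L-a=2):
  R_A = 6M₀ab/L³ = 6·18·4·2/6³ = 4 kN
  M_A = M₀b(2a-b)/L² = 18·2·(2·4-2)/6² = 6 kN·m
  R_B = -6M₀ab/L³ = -6·18·4·2/6³ = -4 kN
  M_B = M₀a(2b-a)/L² = 18·4·(2·2-4)/6² = 0 kN·m
Superposition: R_A = 34 kN, M_A = 36 kN·m, R_B = 26 kN, M_B = -30 kN·m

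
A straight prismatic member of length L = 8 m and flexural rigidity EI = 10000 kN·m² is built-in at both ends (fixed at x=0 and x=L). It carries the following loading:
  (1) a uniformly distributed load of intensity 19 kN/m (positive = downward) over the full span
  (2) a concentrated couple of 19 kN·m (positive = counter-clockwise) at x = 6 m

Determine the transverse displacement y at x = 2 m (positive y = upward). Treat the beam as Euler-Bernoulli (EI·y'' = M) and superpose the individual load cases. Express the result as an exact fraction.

y(2) = -1957/160000 m

Load 1 — uniform load w=19 kN/m over full span:
  y_1 = -wx²(L-x)²/(24EI) = -19·2²·(8-2)²/(24·10000) = -57/5000 m
Load 2 — applied couple M₀=19 kN·m at a=6 m (b=L-a=2):
  y_2 = (R_Ax³/6 - M_Ax²/2)/EI  [x≤a] with R_A=171/64, M_A=95/16 = ((171/64)·2³/6 - (95/16)·2²/2)/10000 = -133/160000 m
Superposition: y = Σ y_i = -1957/160000 m ≈ -0.012231 m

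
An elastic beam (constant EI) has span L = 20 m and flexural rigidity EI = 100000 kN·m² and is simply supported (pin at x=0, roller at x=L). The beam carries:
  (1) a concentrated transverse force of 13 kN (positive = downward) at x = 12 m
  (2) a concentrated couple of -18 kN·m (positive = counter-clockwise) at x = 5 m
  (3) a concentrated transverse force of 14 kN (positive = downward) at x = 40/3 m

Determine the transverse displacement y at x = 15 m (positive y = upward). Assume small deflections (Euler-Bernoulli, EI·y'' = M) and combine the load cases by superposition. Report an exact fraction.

y(15) = -528193/16200000 m

Load 1 — point force P=13 kN at a=12 m (b=L-a=8):
  y_1 = -Pa(L-x)(2Lx-a²-x²)/(6LEI)  [x>a] = -13·12·(20-15)·(2·20·15-12²-15²)/(6·20·100000) = -3003/200000 m
Load 2 — applied couple M₀=-18 kN·m at a=5 m (b=L-a=15):
  y_2 = (M₀x³/(6L)-M₀(x-a)²/2+C₁x)/EI  [x>a] with C₁=M₀(3b²-L²)/(6L)=-165/4 = ((-18)·15³/(6·20)-(-18)·(15-5)²/2+(-165/4)·15)/100000 = -9/4000 m
Load 3 — point force P=14 kN at a=40/3 m (b=L-a=20/3):
  y_3 = -Pa(L-x)(2Lx-a²-x²)/(6LEI)  [x>a] = -14·(40/3)·(20-15)·(2·20·15-(40/3)²-15²)/(6·20·100000) = -497/32400 m
Superposition: y = Σ y_i = -528193/16200000 m ≈ -0.032605 m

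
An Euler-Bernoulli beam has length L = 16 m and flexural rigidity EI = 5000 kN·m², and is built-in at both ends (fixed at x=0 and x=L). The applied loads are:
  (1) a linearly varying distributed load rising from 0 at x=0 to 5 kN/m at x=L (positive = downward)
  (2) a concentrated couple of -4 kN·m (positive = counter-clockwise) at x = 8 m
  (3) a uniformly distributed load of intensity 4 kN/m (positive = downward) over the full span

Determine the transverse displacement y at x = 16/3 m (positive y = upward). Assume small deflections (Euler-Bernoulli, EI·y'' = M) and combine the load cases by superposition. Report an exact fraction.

y(16/3) = -77392/455625 m

Load 1 — triangular load w₀=5 kN/m (0→w₀ over full span):
  y_1 = -w₀x²(L-x)²(x+2L)/(120LEI) = -5·(16/3)²·(16-(16/3))²·((16/3)+2·16)/(120·16·5000) = -28672/455625 m
Load 2 — applied couple M₀=-4 kN·m at a=8 m (b=L-a=8):
  y_2 = (R_Ax³/6 - M_Ax²/2)/EI  [x≤a] with R_A=-3/8, M_A=-1 = ((-3/8)·(16/3)³/6 - (-1)·(16/3)²/2)/5000 = 16/16875 m
Load 3 — uniform load w=4 kN/m over full span:
  y_3 = -wx²(L-x)²/(24EI) = -4·(16/3)²·(16-(16/3))²/(24·5000) = -16384/151875 m
Superposition: y = Σ y_i = -77392/455625 m ≈ -0.169859 m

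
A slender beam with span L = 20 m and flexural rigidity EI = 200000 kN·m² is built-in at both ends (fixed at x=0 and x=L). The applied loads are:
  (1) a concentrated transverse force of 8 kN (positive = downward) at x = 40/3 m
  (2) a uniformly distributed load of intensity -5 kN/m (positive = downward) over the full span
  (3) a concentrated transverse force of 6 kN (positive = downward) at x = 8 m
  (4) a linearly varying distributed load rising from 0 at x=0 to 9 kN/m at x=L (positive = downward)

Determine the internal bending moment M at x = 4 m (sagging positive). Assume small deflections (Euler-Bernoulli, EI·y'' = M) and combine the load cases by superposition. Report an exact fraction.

M(4) = -17344/1125 kN·m

Load 1 — point force P=8 kN at a=40/3 m (b=L-a=20/3):
  M_1 = Pb²(3a+b)x/L³ - Pab²/L²  [x≤a] = 8·(20/3)²·(3·(40/3)+(20/3))·4/20³ - 8·(40/3)·(20/3)²/20² = -32/9 kN·m
Load 2 — uniform load w=-5 kN/m over full span:
  M_2 = wLx/2 - wL²/12 - wx²/2 = (-5)·20·4/2 - (-5)·20²/12 - (-5)·4²/2 = 20/3 kN·m
Load 3 — point force P=6 kN at a=8 m (b=L-a=12):
  M_3 = Pb²(3a+b)x/L³ - Pab²/L²  [x≤a] = 6·12²·(3·8+12)·4/20³ - 6·8·12²/20² = -216/125 kN·m
Load 4 — triangular load w₀=9 kN/m (0→w₀ over full span):
  M_4 = 3w₀Lx/20 - w₀L²/30 - w₀x³/(6L) = 3·9·20·4/20 - 9·20²/30 - 9·4³/(6·20) = -84/5 kN·m
Superposition: M = Σ M_i = -17344/1125 kN·m ≈ -15.416889 kN·m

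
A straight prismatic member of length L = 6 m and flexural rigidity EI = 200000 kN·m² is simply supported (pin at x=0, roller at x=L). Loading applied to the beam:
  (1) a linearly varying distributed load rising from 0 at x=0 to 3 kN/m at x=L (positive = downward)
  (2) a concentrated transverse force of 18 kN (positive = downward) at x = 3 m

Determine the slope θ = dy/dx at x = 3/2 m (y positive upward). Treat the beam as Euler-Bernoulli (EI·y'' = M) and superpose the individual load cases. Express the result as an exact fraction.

θ(3/2) = -50823/256000000 rad

Load 1 — triangular load w₀=3 kN/m (0→w₀ over full span):
  θ_1 = -w₀(7L⁴-30L²x²+15x⁴)/(360LEI) = -3·(7·6⁴-30·6²·(3/2)²+15·(3/2)⁴)/(360·6·200000) = -11943/256000000 rad
Load 2 — point force P=18 kN at a=3 m (b=L-a=3):
  θ_2 = -Pb(L²-b²-3x²)/(6LEI)  [x≤a] = -18·3·(6²-3²-3·(3/2)²)/(6·6·200000) = -243/1600000 rad
Superposition: θ = Σ θ_i = -50823/256000000 rad ≈ -0.000199 rad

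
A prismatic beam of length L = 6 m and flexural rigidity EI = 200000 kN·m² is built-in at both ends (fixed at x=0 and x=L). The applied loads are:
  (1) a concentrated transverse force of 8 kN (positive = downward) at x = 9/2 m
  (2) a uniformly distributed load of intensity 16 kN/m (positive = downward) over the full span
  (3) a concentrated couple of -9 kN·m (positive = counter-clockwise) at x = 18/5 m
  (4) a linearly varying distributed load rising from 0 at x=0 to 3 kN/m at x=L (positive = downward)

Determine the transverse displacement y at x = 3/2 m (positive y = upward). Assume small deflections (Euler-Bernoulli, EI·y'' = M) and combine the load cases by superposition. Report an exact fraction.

Load 1 — point force P=8 kN at a=9/2 m (b=L-a=3/2):
  y_1 = -Pb²x²(3aL-(3a+b)x)/(6L³EI)  [x≤a] = -8·(3/2)²·(3/2)²·(3·(9/2)·6-(3·(9/2)+(3/2))·(3/2))/(6·6³·200000) = -117/12800000 m
Load 2 — uniform load w=16 kN/m over full span:
  y_2 = -wx²(L-x)²/(24EI) = -16·(3/2)²·(6-(3/2))²/(24·200000) = -243/1600000 m
Load 3 — applied couple M₀=-9 kN·m at a=18/5 m (b=L-a=12/5):
  y_3 = (R_Ax³/6 - M_Ax²/2)/EI  [x≤a] with R_A=-54/25, M_A=-72/25 = ((-54/25)·(3/2)³/6 - (-72/25)·(3/2)²/2)/200000 = 81/8000000 m
Load 4 — triangular load w₀=3 kN/m (0→w₀ over full span):
  y_4 = -w₀x²(L-x)²(x+2L)/(120LEI) = -3·(3/2)²·(6-(3/2))²·((3/2)+2·6)/(120·6·200000) = -6561/512000000 m
Superposition: y = Σ y_i = -83817/512000000 m ≈ -0.000164 m

y(3/2) = -83817/512000000 m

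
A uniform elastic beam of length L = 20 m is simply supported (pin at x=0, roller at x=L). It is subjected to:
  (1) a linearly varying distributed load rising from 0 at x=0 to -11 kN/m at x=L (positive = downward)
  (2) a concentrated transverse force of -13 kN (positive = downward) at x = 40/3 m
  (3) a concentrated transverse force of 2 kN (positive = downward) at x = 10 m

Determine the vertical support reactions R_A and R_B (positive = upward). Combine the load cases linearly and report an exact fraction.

Load 1 — triangular load w₀=-11 kN/m (0→w₀ over full span):
  R_A = w₀L/6 = (-11)·20/6 = -110/3 kN
  R_B = w₀L/3 = (-11)·20/3 = -220/3 kN
Load 2 — point force P=-13 kN at a=40/3 m (b=L-a=20/3):
  R_A = Pb/L = (-13)·(20/3)/20 = -13/3 kN
  R_B = Pa/L = (-13)·(40/3)/20 = -26/3 kN
Load 3 — point force P=2 kN at a=10 m (b=L-a=10):
  R_A = Pb/L = 2·10/20 = 1 kN
  R_B = Pa/L = 2·10/20 = 1 kN
Superposition: R_A = -40 kN, R_B = -81 kN

R_A = -40 kN, R_B = -81 kN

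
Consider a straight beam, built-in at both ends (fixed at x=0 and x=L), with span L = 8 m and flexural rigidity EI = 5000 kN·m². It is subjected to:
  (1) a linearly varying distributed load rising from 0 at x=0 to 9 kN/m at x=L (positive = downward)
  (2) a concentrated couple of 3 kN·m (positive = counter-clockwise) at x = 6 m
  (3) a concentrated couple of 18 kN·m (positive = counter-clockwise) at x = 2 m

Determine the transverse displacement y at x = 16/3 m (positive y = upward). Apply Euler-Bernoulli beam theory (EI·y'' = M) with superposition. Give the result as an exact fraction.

Load 1 — triangular load w₀=9 kN/m (0→w₀ over full span):
  y_1 = -w₀x²(L-x)²(x+2L)/(120LEI) = -9·(16/3)²·(8-(16/3))²·((16/3)+2·8)/(120·8·5000) = -2048/253125 m
Load 2 — applied couple M₀=3 kN·m at a=6 m (b=L-a=2):
  y_2 = (R_Ax³/6 - M_Ax²/2)/EI  [x≤a] with R_A=27/64, M_A=15/16 = ((27/64)·(16/3)³/6 - (15/16)·(16/3)²/2)/5000 = -1/1875 m
Load 3 — applied couple M₀=18 kN·m at a=2 m (b=L-a=6):
  y_3 = (R_Ax³/6 - M_Ax²/2 - M₀(x-a)²/2)/EI  [x>a] with R_A=81/32, M_A=-27/8 = ((81/32)·(16/3)³/6 - (-27/8)·(16/3)²/2 - 18·((16/3)-2)²/2)/5000 = 3/1250 m
Superposition: y = Σ y_i = -3151/506250 m ≈ -0.006224 m

y(16/3) = -3151/506250 m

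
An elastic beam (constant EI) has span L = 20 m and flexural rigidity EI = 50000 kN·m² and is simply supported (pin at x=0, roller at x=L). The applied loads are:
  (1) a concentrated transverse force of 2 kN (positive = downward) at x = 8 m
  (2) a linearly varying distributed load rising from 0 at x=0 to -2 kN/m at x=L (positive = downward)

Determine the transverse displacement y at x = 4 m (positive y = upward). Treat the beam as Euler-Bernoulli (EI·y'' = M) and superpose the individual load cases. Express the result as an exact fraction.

y(4) = 4604/234375 m

Load 1 — point force P=2 kN at a=8 m (b=L-a=12):
  y_1 = -Pbx(L²-b²-x²)/(6LEI)  [x≤a] = -2·12·4·(20²-12²-4²)/(6·20·50000) = -12/3125 m
Load 2 — triangular load w₀=-2 kN/m (0→w₀ over full span):
  y_2 = -w₀x(7L⁴-10L²x²+3x⁴)/(360LEI) = -(-2)·4·(7·20⁴-10·20²·4²+3·4⁴)/(360·20·50000) = 5504/234375 m
Superposition: y = Σ y_i = 4604/234375 m ≈ 0.019644 m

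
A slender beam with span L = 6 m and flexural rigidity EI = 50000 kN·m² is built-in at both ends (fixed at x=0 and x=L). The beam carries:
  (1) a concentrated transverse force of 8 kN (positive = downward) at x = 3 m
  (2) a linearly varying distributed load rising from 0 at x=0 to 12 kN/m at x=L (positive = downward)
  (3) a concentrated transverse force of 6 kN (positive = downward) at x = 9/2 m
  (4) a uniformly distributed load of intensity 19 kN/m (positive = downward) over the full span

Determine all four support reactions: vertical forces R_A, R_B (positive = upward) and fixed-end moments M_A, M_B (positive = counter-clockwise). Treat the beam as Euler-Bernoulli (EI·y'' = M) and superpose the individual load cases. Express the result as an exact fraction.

R_A = 5819/80 kN, M_A = 6327/80 kN·m, R_B = 7301/80 kN, M_B = -7173/80 kN·m

Load 1 — point force P=8 kN at a=3 m (b=L-a=3):
  R_A = Pb²(3a+b)/L³ = 8·3²·(3·3+3)/6³ = 4 kN
  M_A = Pab²/L² = 8·3·3²/6² = 6 kN·m
  R_B = Pa²(a+3b)/L³ = 8·3²·(3+3·3)/6³ = 4 kN
  M_B = -Pa²b/L² = -8·3²·3/6² = -6 kN·m
Load 2 — triangular load w₀=12 kN/m (0→w₀ over full span):
  R_A = 3w₀L/20 = 3·12·6/20 = 54/5 kN
  M_A = w₀L²/30 = 12·6²/30 = 72/5 kN·m
  R_B = 7w₀L/20 = 7·12·6/20 = 126/5 kN
  M_B = -w₀L²/20 = -12·6²/20 = -108/5 kN·m
Load 3 — point force P=6 kN at a=9/2 m (b=L-a=3/2):
  R_A = Pb²(3a+b)/L³ = 6·(3/2)²·(3·(9/2)+(3/2))/6³ = 15/16 kN
  M_A = Pab²/L² = 6·(9/2)·(3/2)²/6² = 27/16 kN·m
  R_B = Pa²(a+3b)/L³ = 6·(9/2)²·((9/2)+3·(3/2))/6³ = 81/16 kN
  M_B = -Pa²b/L² = -6·(9/2)²·(3/2)/6² = -81/16 kN·m
Load 4 — uniform load w=19 kN/m over full span:
  R_A = wL/2 = 19·6/2 = 57 kN
  M_A = wL²/12 = 19·6²/12 = 57 kN·m
  R_B = wL/2 = 19·6/2 = 57 kN
  M_B = -wL²/12 = -19·6²/12 = -57 kN·m
Superposition: R_A = 5819/80 kN, M_A = 6327/80 kN·m, R_B = 7301/80 kN, M_B = -7173/80 kN·m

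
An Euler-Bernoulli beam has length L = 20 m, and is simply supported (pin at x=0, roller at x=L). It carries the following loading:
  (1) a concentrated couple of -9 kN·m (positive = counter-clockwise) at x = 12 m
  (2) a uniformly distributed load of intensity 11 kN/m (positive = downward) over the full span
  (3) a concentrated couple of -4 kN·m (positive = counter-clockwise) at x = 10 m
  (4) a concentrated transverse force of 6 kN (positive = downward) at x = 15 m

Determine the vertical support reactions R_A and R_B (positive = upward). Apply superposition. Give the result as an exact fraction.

Load 1 — applied couple M₀=-9 kN·m at a=12 m (b=L-a=8):
  R_A = M₀/L = (-9)/20 = -9/20 kN
  R_B = -M₀/L = -(-9)/20 = 9/20 kN
Load 2 — uniform load w=11 kN/m over full span:
  R_A = wL/2 = 11·20/2 = 110 kN
  R_B = wL/2 = 11·20/2 = 110 kN
Load 3 — applied couple M₀=-4 kN·m at a=10 m (b=L-a=10):
  R_A = M₀/L = (-4)/20 = -1/5 kN
  R_B = -M₀/L = -(-4)/20 = 1/5 kN
Load 4 — point force P=6 kN at a=15 m (b=L-a=5):
  R_A = Pb/L = 6·5/20 = 3/2 kN
  R_B = Pa/L = 6·15/20 = 9/2 kN
Superposition: R_A = 2217/20 kN, R_B = 2303/20 kN

R_A = 2217/20 kN, R_B = 2303/20 kN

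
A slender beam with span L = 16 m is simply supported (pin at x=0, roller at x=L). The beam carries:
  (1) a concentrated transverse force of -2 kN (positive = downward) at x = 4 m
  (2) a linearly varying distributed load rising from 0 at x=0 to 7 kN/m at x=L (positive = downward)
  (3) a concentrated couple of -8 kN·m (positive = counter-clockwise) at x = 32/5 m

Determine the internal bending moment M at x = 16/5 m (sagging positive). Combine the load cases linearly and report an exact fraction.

Load 1 — point force P=-2 kN at a=4 m (b=L-a=12):
  M_1 = Pbx/L  [x≤a] = (-2)·12·(16/5)/16 = -24/5 kN·m
Load 2 — triangular load w₀=7 kN/m (0→w₀ over full span):
  M_2 = w₀Lx/6 - w₀x³/(6L) = 7·16·(16/5)/6 - 7·(16/5)³/(6·16) = 7168/125 kN·m
Load 3 — applied couple M₀=-8 kN·m at a=32/5 m (b=L-a=48/5):
  M_3 = M₀x/L  [x≤a] = (-8)·(16/5)/16 = -8/5 kN·m
Superposition: M = Σ M_i = 6368/125 kN·m ≈ 50.944000 kN·m

M(16/5) = 6368/125 kN·m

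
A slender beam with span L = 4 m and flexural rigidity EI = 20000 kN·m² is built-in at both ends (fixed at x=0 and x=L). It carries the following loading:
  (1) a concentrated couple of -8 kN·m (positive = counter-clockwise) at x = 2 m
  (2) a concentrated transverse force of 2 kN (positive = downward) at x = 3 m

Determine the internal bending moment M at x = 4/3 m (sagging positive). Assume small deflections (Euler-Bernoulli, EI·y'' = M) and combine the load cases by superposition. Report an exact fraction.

Load 1 — applied couple M₀=-8 kN·m at a=2 m (b=L-a=2):
  M_1 = R_Ax - M_A  [x≤a] with R_A=-3, M_A=-2 = (-3)·(4/3) - (-2) = -2 kN·m
Load 2 — point force P=2 kN at a=3 m (b=L-a=1):
  M_2 = Pb²(3a+b)x/L³ - Pab²/L²  [x≤a] = 2·1²·(3·3+1)·(4/3)/4³ - 2·3·1²/4² = 1/24 kN·m
Superposition: M = Σ M_i = -47/24 kN·m ≈ -1.958333 kN·m

M(4/3) = -47/24 kN·m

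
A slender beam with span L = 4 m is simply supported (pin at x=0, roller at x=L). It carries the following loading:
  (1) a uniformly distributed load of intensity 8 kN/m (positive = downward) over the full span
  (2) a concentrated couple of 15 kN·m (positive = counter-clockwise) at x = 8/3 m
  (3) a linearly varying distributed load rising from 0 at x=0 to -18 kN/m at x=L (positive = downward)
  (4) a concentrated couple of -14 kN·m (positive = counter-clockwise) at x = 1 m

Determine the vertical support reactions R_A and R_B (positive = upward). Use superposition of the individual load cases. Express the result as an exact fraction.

R_A = 17/4 kN, R_B = -33/4 kN

Load 1 — uniform load w=8 kN/m over full span:
  R_A = wL/2 = 8·4/2 = 16 kN
  R_B = wL/2 = 8·4/2 = 16 kN
Load 2 — applied couple M₀=15 kN·m at a=8/3 m (b=L-a=4/3):
  R_A = M₀/L = 15/4 kN
  R_B = -M₀/L = -15/4 kN
Load 3 — triangular load w₀=-18 kN/m (0→w₀ over full span):
  R_A = w₀L/6 = (-18)·4/6 = -12 kN
  R_B = w₀L/3 = (-18)·4/3 = -24 kN
Load 4 — applied couple M₀=-14 kN·m at a=1 m (b=L-a=3):
  R_A = M₀/L = (-14)/4 = -7/2 kN
  R_B = -M₀/L = -(-14)/4 = 7/2 kN
Superposition: R_A = 17/4 kN, R_B = -33/4 kN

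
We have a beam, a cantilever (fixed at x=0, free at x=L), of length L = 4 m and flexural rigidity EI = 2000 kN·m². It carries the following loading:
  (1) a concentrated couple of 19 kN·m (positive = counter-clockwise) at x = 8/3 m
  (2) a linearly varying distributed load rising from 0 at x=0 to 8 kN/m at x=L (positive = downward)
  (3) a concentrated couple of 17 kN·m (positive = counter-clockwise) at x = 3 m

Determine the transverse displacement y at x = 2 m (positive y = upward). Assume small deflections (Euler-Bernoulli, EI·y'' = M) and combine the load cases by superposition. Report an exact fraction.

Load 1 — applied couple M₀=19 kN·m at a=8/3 m (b=L-a=4/3):
  y_1 = M₀x²/(2EI)  [x≤a] = 19·2²/(2·2000) = 19/1000 m
Load 2 — triangular load w₀=8 kN/m (0→w₀ over full span):
  y_2 = (w₀Lx³/12-w₀L²x²/6-w₀x⁵/(120L))/EI = (8·4·2³/12-8·4²·2²/6-8·2⁵/(120·4))/2000 = -121/3750 m
Load 3 — applied couple M₀=17 kN·m at a=3 m (b=L-a=1):
  y_3 = M₀x²/(2EI)  [x≤a] = 17·2²/(2·2000) = 17/1000 m
Superposition: y = Σ y_i = 7/1875 m ≈ 0.003733 m

y(2) = 7/1875 m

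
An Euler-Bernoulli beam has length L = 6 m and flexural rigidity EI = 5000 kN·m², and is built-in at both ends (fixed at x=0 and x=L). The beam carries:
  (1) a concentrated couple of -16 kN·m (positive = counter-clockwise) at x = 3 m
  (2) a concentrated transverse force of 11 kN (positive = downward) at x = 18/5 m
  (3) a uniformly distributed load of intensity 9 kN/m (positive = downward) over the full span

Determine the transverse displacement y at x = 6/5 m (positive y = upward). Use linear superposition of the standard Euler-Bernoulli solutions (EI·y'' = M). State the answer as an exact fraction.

Load 1 — applied couple M₀=-16 kN·m at a=3 m (b=L-a=3):
  y_1 = (R_Ax³/6 - M_Ax²/2)/EI  [x≤a] with R_A=-4, M_A=-4 = ((-4)·(6/5)³/6 - (-4)·(6/5)²/2)/5000 = 27/78125 m
Load 2 — point force P=11 kN at a=18/5 m (b=L-a=12/5):
  y_2 = -Pb²x²(3aL-(3a+b)x)/(6L³EI)  [x≤a] = -11·(12/5)²·(6/5)²·(3·(18/5)·6-(3·(18/5)+(12/5))·(6/5))/(6·6³·5000) = -6732/9765625 m
Load 3 — uniform load w=9 kN/m over full span:
  y_3 = -wx²(L-x)²/(24EI) = -9·(6/5)²·(6-(6/5))²/(24·5000) = -972/390625 m
Superposition: y = Σ y_i = -27657/9765625 m ≈ -0.002832 m

y(6/5) = -27657/9765625 m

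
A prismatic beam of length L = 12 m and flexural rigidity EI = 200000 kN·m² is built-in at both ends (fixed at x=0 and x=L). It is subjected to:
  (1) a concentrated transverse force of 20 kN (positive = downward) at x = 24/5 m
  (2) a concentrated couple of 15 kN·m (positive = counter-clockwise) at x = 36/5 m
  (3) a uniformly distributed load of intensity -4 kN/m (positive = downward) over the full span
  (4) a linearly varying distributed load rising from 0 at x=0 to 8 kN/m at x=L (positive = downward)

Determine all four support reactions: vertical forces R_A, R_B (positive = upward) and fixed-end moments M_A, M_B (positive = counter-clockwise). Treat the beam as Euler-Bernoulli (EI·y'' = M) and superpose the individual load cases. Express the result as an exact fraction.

Load 1 — point force P=20 kN at a=24/5 m (b=L-a=36/5):
  R_A = Pb²(3a+b)/L³ = 20·(36/5)²·(3·(24/5)+(36/5))/12³ = 324/25 kN
  M_A = Pab²/L² = 20·(24/5)·(36/5)²/12² = 864/25 kN·m
  R_B = Pa²(a+3b)/L³ = 20·(24/5)²·((24/5)+3·(36/5))/12³ = 176/25 kN
  M_B = -Pa²b/L² = -20·(24/5)²·(36/5)/12² = -576/25 kN·m
Load 2 — applied couple M₀=15 kN·m at a=36/5 m (b=L-a=24/5):
  R_A = 6M₀ab/L³ = 6·15·(36/5)·(24/5)/12³ = 9/5 kN
  M_A = M₀b(2a-b)/L² = 15·(24/5)·(2·(36/5)-(24/5))/12² = 24/5 kN·m
  R_B = -6M₀ab/L³ = -6·15·(36/5)·(24/5)/12³ = -9/5 kN
  M_B = M₀a(2b-a)/L² = 15·(36/5)·(2·(24/5)-(36/5))/12² = 9/5 kN·m
Load 3 — uniform load w=-4 kN/m over full span:
  R_A = wL/2 = (-4)·12/2 = -24 kN
  M_A = wL²/12 = (-4)·12²/12 = -48 kN·m
  R_B = wL/2 = (-4)·12/2 = -24 kN
  M_B = -wL²/12 = -(-4)·12²/12 = 48 kN·m
Load 4 — triangular load w₀=8 kN/m (0→w₀ over full span):
  R_A = 3w₀L/20 = 3·8·12/20 = 72/5 kN
  M_A = w₀L²/30 = 8·12²/30 = 192/5 kN·m
  R_B = 7w₀L/20 = 7·8·12/20 = 168/5 kN
  M_B = -w₀L²/20 = -8·12²/20 = -288/5 kN·m
Superposition: R_A = 129/25 kN, M_A = 744/25 kN·m, R_B = 371/25 kN, M_B = -771/25 kN·m

R_A = 129/25 kN, M_A = 744/25 kN·m, R_B = 371/25 kN, M_B = -771/25 kN·m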